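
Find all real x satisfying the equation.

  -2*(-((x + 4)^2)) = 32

Step 1. [-2*(-((x + 4)^2)) = 32] -2·(inner) — divide through by -2, so div: -((x + 4)^2) = -16.
Step 2. [-((x + 4)^2) = -16] LHS negated; negate both sides. So neg: (x + 4)^2 = 16.
Step 3. [(x + 4)^2 = 16] 16 ≥ 0, LHS is (·)² — take ±√ ⇒ sqrt: x + 4 = 4 or -4.
Step 4. [x + 4 = 4 or -4] subtract 4: x sits inside (… + 4) ⇒ sub: x = 0 or -8.

Answer: x ∈ {-8, 0}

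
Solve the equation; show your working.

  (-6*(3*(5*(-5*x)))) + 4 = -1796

Step 1. [(-6*(3*(5*(-5*x)))) + 4 = -1796] the outer +4 inverts by subtracting 4. So sub: -6*(3*(5*(-5*x))) = -1800.
Step 2. [-6*(3*(5*(-5*x))) = -1800] -6 out front; divide by -6. So div: 3*(5*(-5*x)) = 300.
Step 3. [3*(5*(-5*x)) = 300] leading coefficient 3: divide by 3 ⇒ div: 5*(-5*x) = 100.
Step 4. [5*(-5*x) = 100] 5 out front; divide by 5. So div: -5*x = 20.
Step 5. [-5*x = 20] divide by the outer -5, so div: x = -4.

Answer: x ∈ {-4}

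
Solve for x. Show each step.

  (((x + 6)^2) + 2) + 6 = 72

Step 1. [(((x + 6)^2) + 2) + 6 = 72] peel the +6: subtract 6 from each side. So sub: ((x + 6)^2) + 2 = 66.
Step 2. [((x + 6)^2) + 2 = 66] the outer +2 inverts by subtracting 2. So sub: (x + 6)^2 = 64.
Step 3. [(x + 6)^2 = 64] LHS squared, RHS 64 ≥ 0: apply √ (±). So sqrt: x + 6 = 8 or -8.
Step 4. [x + 6 = 8 or -8] +6 is outermost — subtract 6 both sides ⇒ sub: x = 2 or -14.

Answer: x ∈ {-14, 2}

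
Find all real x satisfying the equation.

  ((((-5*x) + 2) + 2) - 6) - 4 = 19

Step 1. [((((-5*x) + 2) + 2) - 6) - 4 = 19] -4 is outermost — add 4 both sides ⇒ sub: (((-5*x) + 2) + 2) - 6 = 23.
Step 2. [(((-5*x) + 2) + 2) - 6 = 23] the outer -6 inverts by adding 6, so sub: ((-5*x) + 2) + 2 = 29.
Step 3. [((-5*x) + 2) + 2 = 29] +2 is outermost — subtract 2 both sides, so sub: (-5*x) + 2 = 27.
Step 4. [(-5*x) + 2 = 27] subtract 2: x sits inside (… + 2) ⇒ sub: -5*x = 25.
Step 5. [-5*x = 25] divide by the outer -5 ⇒ div: x = -5.

Answer: x ∈ {-5}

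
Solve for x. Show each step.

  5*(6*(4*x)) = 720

Step 1. [5*(6*(4*x)) = 720] 5·(inner) — divide through by 5 ⇒ div: 6*(4*x) = 144.
Step 2. [6*(4*x) = 144] 6 out front; divide by 6, so div: 4*x = 24.
Step 3. [4*x = 24] leading coefficient 4: divide by 4 ⇒ div: x = 6.

Answer: x ∈ {6}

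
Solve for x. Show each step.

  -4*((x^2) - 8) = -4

Step 1. [-4*((x^2) - 8) = -4] -4·(inner) — divide through by -4 ⇒ div: (x^2) - 8 = 1.
Step 2. [(x^2) - 8 = 1] the outer -8 inverts by adding 8 ⇒ sub: x^2 = 9.
Step 3. [x^2 = 9] LHS squared, RHS 9 ≥ 0: apply √ (±), so sqrt: x = 3 or -3.

Answer: x ∈ {-3, 3}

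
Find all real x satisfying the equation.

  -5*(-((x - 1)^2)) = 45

Step 1. [-5*(-((x - 1)^2)) = 45] divide by the outer -5, so div: -((x - 1)^2) = -9.
Step 2. [-((x - 1)^2) = -9] flip signs both sides. So neg: (x - 1)^2 = 9.
Step 3. [(x - 1)^2 = 9] 9 ≥ 0, LHS is (·)² — take ±√. So sqrt: x - 1 = 3 or -3.
Step 4. [x - 1 = 3 or -3] add 1: x sits inside (… - 1). So sub: x = 4 or -2.

Answer: x ∈ {-2, 4}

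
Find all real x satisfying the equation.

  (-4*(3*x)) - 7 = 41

Step 1. [(-4*(3*x)) - 7 = 41] add 7: x sits inside (… - 7), so sub: -4*(3*x) = 48.
Step 2. [-4*(3*x) = 48] -4 out front; divide by -4 ⇒ div: 3*x = -12.
Step 3. [3*x = -12] LHS = 3·(…); ÷3 both sides. So div: x = -4.

Answer: x ∈ {-4}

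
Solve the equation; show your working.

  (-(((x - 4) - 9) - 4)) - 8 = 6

Step 1. [(-(((x - 4) - 9) - 4)) - 8 = 6] -8 is outermost — add 8 both sides. So sub: -(((x - 4) - 9) - 4) = 14.
Step 2. [-(((x - 4) - 9) - 4) = 14] flip signs both sides, so neg: ((x - 4) - 9) - 4 = -14.
Step 3. [((x - 4) - 9) - 4 = -14] peel the -4: add 4 from each side ⇒ sub: (x - 4) - 9 = -10.
Step 4. [(x - 4) - 9 = -10] peel the -9: add 9 from each side, so sub: x - 4 = -1.
Step 5. [x - 4 = -1] peel the -4: add 4 from each side, so sub: x = 3.

Answer: x ∈ {3}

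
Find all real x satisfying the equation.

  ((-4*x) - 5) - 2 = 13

Step 1. [((-4*x) - 5) - 2 = 13] the outer -2 inverts by adding 2, so sub: (-4*x) - 5 = 15.
Step 2. [(-4*x) - 5 = 15] -5 is outermost — add 5 both sides ⇒ sub: -4*x = 20.
Step 3. [-4*x = 20] -4 out front; divide by -4 ⇒ div: x = -5.

Answer: x ∈ {-5}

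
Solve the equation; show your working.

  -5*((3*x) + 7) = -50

Step 1. [-5*((3*x) + 7) = -50] divide by the outer -5 ⇒ div: (3*x) + 7 = 10.
Step 2. [(3*x) + 7 = 10] subtract 7: x sits inside (… + 7) ⇒ sub: 3*x = 3.
Step 3. [3*x = 3] leading coefficient 3: divide by 3 ⇒ div: x = 1.

Answer: x ∈ {1}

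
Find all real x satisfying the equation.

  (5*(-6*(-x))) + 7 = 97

Step 1. [(5*(-6*(-x))) + 7 = 97] +7 is outermost — subtract 7 both sides, so sub: 5*(-6*(-x)) = 90.
Step 2. [5*(-6*(-x)) = 90] 5·(inner) — divide through by 5, so div: -6*(-x) = 18.
Step 3. [-6*(-x) = 18] LHS = -6·(…); ÷-6 both sides ⇒ div: -x = -3.
Step 4. [-x = -3] leading − — multiply by −1, so neg: x = 3.

Answer: x ∈ {3}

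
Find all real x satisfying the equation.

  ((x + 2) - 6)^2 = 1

Step 1. [((x + 2) - 6)^2 = 1] √ both sides: 1 ≥ 0 gives two branches ⇒ sqrt: (x + 2) - 6 = 1 or -1.
Step 2. [(x + 2) - 6 = 1 or -1] -6 is outermost — add 6 both sides ⇒ sub: x + 2 = 7 or 5.
Step 3. [x + 2 = 7 or 5] the outer +2 inverts by subtracting 2. So sub: x = 5 or 3.

Answer: x ∈ {3, 5}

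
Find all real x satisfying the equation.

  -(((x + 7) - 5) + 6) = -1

Step 1. [-(((x + 7) - 5) + 6) = -1] leading − — multiply by −1, so neg: ((x + 7) - 5) + 6 = 1.
Step 2. [((x + 7) - 5) + 6 = 1] +6 is outermost — subtract 6 both sides ⇒ sub: (x + 7) - 5 = -5.
Step 3. [(x + 7) - 5 = -5] add 5: x sits inside (… - 5), so sub: x + 7 = 0.
Step 4. [x + 7 = 0] 7 comes off first (subtract 7). So sub: x = -7.

Answer: x ∈ {-7}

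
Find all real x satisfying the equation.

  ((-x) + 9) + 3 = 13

Step 1. [((-x) + 9) + 3 = 13] subtract 3: x sits inside (… + 3) ⇒ sub: (-x) + 9 = 10.
Step 2. [(-x) + 9 = 10] +9 is outermost — subtract 9 both sides ⇒ sub: -x = 1.
Step 3. [-x = 1] flip signs both sides. So neg: x = -1.

Answer: x ∈ {-1}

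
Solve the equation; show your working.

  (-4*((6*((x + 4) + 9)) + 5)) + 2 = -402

Step 1. [(-4*((6*((x + 4) + 9)) + 5)) + 2 = -402] +2 is outermost — subtract 2 both sides. So sub: -4*((6*((x + 4) + 9)) + 5) = -404.
Step 2. [-4*((6*((x + 4) + 9)) + 5) = -404] LHS = -4·(…); ÷-4 both sides. So div: (6*((x + 4) + 9)) + 5 = 101.
Step 3. [(6*((x + 4) + 9)) + 5 = 101] +5 is outermost — subtract 5 both sides, so sub: 6*((x + 4) + 9) = 96.
Step 4. [6*((x + 4) + 9) = 96] leading coefficient 6: divide by 6, so div: (x + 4) + 9 = 16.
Step 5. [(x + 4) + 9 = 16] the outer +9 inverts by subtracting 9. So sub: x + 4 = 7.
Step 6. [x + 4 = 7] subtract 4: x sits inside (… + 4), so sub: x = 3.

Answer: x ∈ {3}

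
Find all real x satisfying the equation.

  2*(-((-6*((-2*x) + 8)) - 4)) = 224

Step 1. [2*(-((-6*((-2*x) + 8)) - 4)) = 224] 2 out front; divide by 2 ⇒ div: -((-6*((-2*x) + 8)) - 4) = 112.
Step 2. [-((-6*((-2*x) + 8)) - 4) = 112] LHS negated; negate both sides. So neg: (-6*((-2*x) + 8)) - 4 = -112.
Step 3. [(-6*((-2*x) + 8)) - 4 = -112] 4 comes off first (add 4), so sub: -6*((-2*x) + 8) = -108.
Step 4. [-6*((-2*x) + 8) = -108] leading coefficient -6: divide by -6, so div: (-2*x) + 8 = 18.
Step 5. [(-2*x) + 8 = 18] common factor -2 (LHS and 18) — divide through, so factor: x - 4 = -9.
Step 6. [x - 4 = -9] the outer -4 inverts by adding 4, so sub: x = -5.

Answer: x ∈ {-5}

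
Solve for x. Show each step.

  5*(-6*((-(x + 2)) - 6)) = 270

Step 1. [5*(-6*((-(x + 2)) - 6)) = 270] LHS = 5·(…); ÷5 both sides, so div: -6*((-(x + 2)) - 6) = 54.
Step 2. [-6*((-(x + 2)) - 6) = 54] divide by the outer -6, so div: (-(x + 2)) - 6 = -9.
Step 3. [(-(x + 2)) - 6 = -9] add 6: x sits inside (… - 6) ⇒ sub: -(x + 2) = -3.
Step 4. [-(x + 2) = -3] flip signs both sides, so neg: x + 2 = 3.
Step 5. [x + 2 = 3] the outer +2 inverts by subtracting 2 ⇒ sub: x = 1.

Answer: x ∈ {1}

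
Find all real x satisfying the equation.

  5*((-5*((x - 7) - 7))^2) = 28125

Step 1. [5*((-5*((x - 7) - 7))^2) = 28125] LHS = 5·(…); ÷5 both sides, so div: (-5*((x - 7) - 7))^2 = 5625.
Step 2. [(-5*((x - 7) - 7))^2 = 5625] √ both sides: 5625 ≥ 0 gives two branches. So sqrt: -5*((x - 7) - 7) = 75 or -75.
Step 3. [-5*((x - 7) - 7) = 75 or -75] divide by the outer -5 ⇒ div: (x - 7) - 7 = -15 or 15.
Step 4. [(x - 7) - 7 = -15 or 15] -7 is outermost — add 7 both sides. So sub: x - 7 = -8 or 22.
Step 5. [x - 7 = -8 or 22] -7 is outermost — add 7 both sides. So sub: x = -1 or 29.

Answer: x ∈ {-1, 29}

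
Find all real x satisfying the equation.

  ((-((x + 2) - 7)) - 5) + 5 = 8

Step 1. [((-((x + 2) - 7)) - 5) + 5 = 8] peel the +5: subtract 5 from each side. So sub: (-((x + 2) - 7)) - 5 = 3.
Step 2. [(-((x + 2) - 7)) - 5 = 3] 5 comes off first (add 5). So sub: -((x + 2) - 7) = 8.
Step 3. [-((x + 2) - 7) = 8] leading − — multiply by −1. So neg: (x + 2) - 7 = -8.
Step 4. [(x + 2) - 7 = -8] add 7: x sits inside (… - 7), so sub: x + 2 = -1.
Step 5. [x + 2 = -1] +2 is outermost — subtract 2 both sides. So sub: x = -3.

Answer: x ∈ {-3}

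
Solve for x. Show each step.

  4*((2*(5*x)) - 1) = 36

Step 1. [4*((2*(5*x)) - 1) = 36] 4·(inner) — divide through by 4 ⇒ div: (2*(5*x)) - 1 = 9.
Step 2. [(2*(5*x)) - 1 = 9] -1 is outermost — add 1 both sides ⇒ sub: 2*(5*x) = 10.
Step 3. [2*(5*x) = 10] leading coefficient 2: divide by 2. So div: 5*x = 5.
Step 4. [5*x = 5] divide by the outer 5, so div: x = 1.

Answer: x ∈ {1}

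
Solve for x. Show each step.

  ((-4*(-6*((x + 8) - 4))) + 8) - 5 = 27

Step 1. [((-4*(-6*((x + 8) - 4))) + 8) - 5 = 27] the outer -5 inverts by adding 5 ⇒ sub: (-4*(-6*((x + 8) - 4))) + 8 = 32.
Step 2. [(-4*(-6*((x + 8) - 4))) + 8 = 32] the outer +8 inverts by subtracting 8 ⇒ sub: -4*(-6*((x + 8) - 4)) = 24.
Step 3. [-4*(-6*((x + 8) - 4)) = 24] divide by the outer -4 ⇒ div: -6*((x + 8) - 4) = -6.
Step 4. [-6*((x + 8) - 4) = -6] leading coefficient -6: divide by -6. So div: (x + 8) - 4 = 1.
Step 5. [(x + 8) - 4 = 1] -4 is outermost — add 4 both sides, so sub: x + 8 = 5.
Step 6. [x + 8 = 5] 8 comes off first (subtract 8), so sub: x = -3.

Answer: x ∈ {-3}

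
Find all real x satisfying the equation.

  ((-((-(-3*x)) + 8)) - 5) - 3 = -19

Step 1. [((-((-(-3*x)) + 8)) - 5) - 3 = -19] peel the -3: add 3 from each side ⇒ sub: (-((-(-3*x)) + 8)) - 5 = -16.
Step 2. [(-((-(-3*x)) + 8)) - 5 = -16] peel the -5: add 5 from each side ⇒ sub: -((-(-3*x)) + 8) = -11.
Step 3. [-((-(-3*x)) + 8) = -11] leading − — multiply by −1 ⇒ neg: (-(-3*x)) + 8 = 11.
Step 4. [(-(-3*x)) + 8 = 11] 8 comes off first (subtract 8) ⇒ sub: -(-3*x) = 3.
Step 5. [-(-3*x) = 3] flip signs both sides ⇒ neg: -3*x = -3.
Step 6. [-3*x = -3] LHS = -3·(…); ÷-3 both sides ⇒ div: x = 1.

Answer: x ∈ {1}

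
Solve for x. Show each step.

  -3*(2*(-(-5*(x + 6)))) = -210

Step 1. [-3*(2*(-(-5*(x + 6)))) = -210] -3 out front; divide by -3. So div: 2*(-(-5*(x + 6))) = 70.
Step 2. [2*(-(-5*(x + 6))) = 70] divide by the outer 2. So div: -(-5*(x + 6)) = 35.
Step 3. [-(-5*(x + 6)) = 35] LHS negated; negate both sides. So neg: -5*(x + 6) = -35.
Step 4. [-5*(x + 6) = -35] -5 out front; divide by -5, so div: x + 6 = 7.
Step 5. [x + 6 = 7] peel the +6: subtract 6 from each side ⇒ sub: x = 1.

Answer: x ∈ {1}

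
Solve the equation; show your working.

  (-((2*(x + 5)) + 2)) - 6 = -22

Step 1. [(-((2*(x + 5)) + 2)) - 6 = -22] the outer -6 inverts by adding 6. So sub: -((2*(x + 5)) + 2) = -16.
Step 2. [-((2*(x + 5)) + 2) = -16] LHS negated; negate both sides. So neg: (2*(x + 5)) + 2 = 16.
Step 3. [(2*(x + 5)) + 2 = 16] 2 divides every term; factor it out. So factor: (x + 5) + 1 = 8.
Step 4. [(x + 5) + 1 = 8] +1 is outermost — subtract 1 both sides ⇒ sub: x + 5 = 7.
Step 5. [x + 5 = 7] subtract 5: x sits inside (… + 5), so sub: x = 2.

Answer: x ∈ {2}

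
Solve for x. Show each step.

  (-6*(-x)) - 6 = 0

Step 1. [(-6*(-x)) - 6 = 0] -6 is outermost — add 6 both sides. So sub: -6*(-x) = 6.
Step 2. [-6*(-x) = 6] -6 out front; divide by -6, so div: -x = -1.
Step 3. [-x = -1] flip signs both sides, so neg: x = 1.

Answer: x ∈ {1}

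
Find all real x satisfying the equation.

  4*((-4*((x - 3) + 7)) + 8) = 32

Step 1. [4*((-4*((x - 3) + 7)) + 8) = 32] LHS = 4·(…); ÷4 both sides. So div: (-4*((x - 3) + 7)) + 8 = 8.
Step 2. [(-4*((x - 3) + 7)) + 8 = 8] common factor -4 (LHS and 8) — divide through ⇒ factor: ((x - 3) + 7) - 2 = -2.
Step 3. [((x - 3) + 7) - 2 = -2] the outer -2 inverts by adding 2 ⇒ sub: (x - 3) + 7 = 0.
Step 4. [(x - 3) + 7 = 0] 7 comes off first (subtract 7). So sub: x - 3 = -7.
Step 5. [x - 3 = -7] add 3: x sits inside (… - 3). So sub: x = -4.

Answer: x ∈ {-4}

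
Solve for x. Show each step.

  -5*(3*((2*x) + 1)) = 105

Step 1. [-5*(3*((2*x) + 1)) = 105] leading coefficient -5: divide by -5 ⇒ div: 3*((2*x) + 1) = -21.
Step 2. [3*((2*x) + 1) = -21] divide by the outer 3. So div: (2*x) + 1 = -7.
Step 3. [(2*x) + 1 = -7] 1 comes off first (subtract 1) ⇒ sub: 2*x = -8.
Step 4. [2*x = -8] LHS = 2·(…); ÷2 both sides ⇒ div: x = -4.

Answer: x ∈ {-4}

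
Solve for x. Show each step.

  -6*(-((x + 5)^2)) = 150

Step 1. [-6*(-((x + 5)^2)) = 150] leading coefficient -6: divide by -6 ⇒ div: -((x + 5)^2) = -25.
Step 2. [-((x + 5)^2) = -25] flip signs both sides ⇒ neg: (x + 5)^2 = 25.
Step 3. [(x + 5)^2 = 25] √ both sides: 25 ≥ 0 gives two branches, so sqrt: x + 5 = 5 or -5.
Step 4. [x + 5 = 5 or -5] peel the +5: subtract 5 from each side. So sub: x = 0 or -10.

Answer: x ∈ {-10, 0}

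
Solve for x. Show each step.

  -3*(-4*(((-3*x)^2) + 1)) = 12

Step 1. [-3*(-4*(((-3*x)^2) + 1)) = 12] leading coefficient -3: divide by -3, so div: -4*(((-3*x)^2) + 1) = -4.
Step 2. [-4*(((-3*x)^2) + 1) = -4] leading coefficient -4: divide by -4 ⇒ div: ((-3*x)^2) + 1 = 1.
Step 3. [((-3*x)^2) + 1 = 1] peel the +1: subtract 1 from each side. So sub: (-3*x)^2 = 0.
Step 4. [(-3*x)^2 = 0] 0 ≥ 0, LHS is (·)² — take ±√. So sqrt: -3*x = 0.
Step 5. [-3*x = 0] divide by the outer -3 ⇒ div: x = 0.

Answer: x ∈ {0}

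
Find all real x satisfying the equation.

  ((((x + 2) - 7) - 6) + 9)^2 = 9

Step 1. [((((x + 2) - 7) - 6) + 9)^2 = 9] √ both sides: 9 ≥ 0 gives two branches ⇒ sqrt: (((x + 2) - 7) - 6) + 9 = 3 or -3.
Step 2. [(((x + 2) - 7) - 6) + 9 = 3 or -3] 9 comes off first (subtract 9) ⇒ sub: ((x + 2) - 7) - 6 = -6 or -12.
Step 3. [((x + 2) - 7) - 6 = -6 or -12] 6 comes off first (add 6), so sub: (x + 2) - 7 = 0 or -6.
Step 4. [(x + 2) - 7 = 0 or -6] -7 is outermost — add 7 both sides, so sub: x + 2 = 7 or 1.
Step 5. [x + 2 = 7 or 1] peel the +2: subtract 2 from each side, so sub: x = 5 or -1.

Answer: x ∈ {-1, 5}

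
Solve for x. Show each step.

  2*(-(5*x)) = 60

Step 1. [2*(-(5*x)) = 60] 2 out front; divide by 2, so div: -(5*x) = 30.
Step 2. [-(5*x) = 30] LHS negated; negate both sides ⇒ neg: 5*x = -30.
Step 3. [5*x = -30] 5 out front; divide by 5 ⇒ div: x = -6.

Answer: x ∈ {-6}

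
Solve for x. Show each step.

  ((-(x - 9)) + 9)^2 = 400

Step 1. [((-(x - 9)) + 9)^2 = 400] 400 ≥ 0, LHS is (·)² — take ±√. So sqrt: (-(x - 9)) + 9 = 20 or -20.
Step 2. [(-(x - 9)) + 9 = 20 or -20] peel the +9: subtract 9 from each side. So sub: -(x - 9) = 11 or -29.
Step 3. [-(x - 9) = 11 or -29] LHS negated; negate both sides ⇒ neg: x - 9 = -11 or 29.
Step 4. [x - 9 = -11 or 29] add 9: x sits inside (… - 9). So sub: x = -2 or 38.

Answer: x ∈ {-2, 38}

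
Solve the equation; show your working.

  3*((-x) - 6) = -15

Step 1. [3*((-x) - 6) = -15] divide by the outer 3. So div: (-x) - 6 = -5.
Step 2. [(-x) - 6 = -5] -6 is outermost — add 6 both sides, so sub: -x = 1.
Step 3. [-x = 1] flip signs both sides. So neg: x = -1.

Answer: x ∈ {-1}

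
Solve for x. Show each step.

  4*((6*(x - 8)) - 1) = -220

Step 1. [4*((6*(x - 8)) - 1) = -220] 4·(inner) — divide through by 4 ⇒ div: (6*(x - 8)) - 1 = -55.
Step 2. [(6*(x - 8)) - 1 = -55] 1 comes off first (add 1), so sub: 6*(x - 8) = -54.
Step 3. [6*(x - 8) = -54] 6·(inner) — divide through by 6 ⇒ div: x - 8 = -9.
Step 4. [x - 8 = -9] 8 comes off first (add 8), so sub: x = -1.

Answer: x ∈ {-1}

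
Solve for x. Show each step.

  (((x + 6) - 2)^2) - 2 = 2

Step 1. [(((x + 6) - 2)^2) - 2 = 2] 2 comes off first (add 2), so sub: ((x + 6) - 2)^2 = 4.
Step 2. [((x + 6) - 2)^2 = 4] √ both sides: 4 ≥ 0 gives two branches, so sqrt: (x + 6) - 2 = 2 or -2.
Step 3. [(x + 6) - 2 = 2 or -2] peel the -2: add 2 from each side. So sub: x + 6 = 4 or 0.
Step 4. [x + 6 = 4 or 0] peel the +6: subtract 6 from each side. So sub: x = -2 or -6.

Answer: x ∈ {-6, -2}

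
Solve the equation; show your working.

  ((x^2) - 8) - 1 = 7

Step 1. [((x^2) - 8) - 1 = 7] the outer -1 inverts by adding 1, so sub: (x^2) - 8 = 8.
Step 2. [(x^2) - 8 = 8] -8 is outermost — add 8 both sides ⇒ sub: x^2 = 16.
Step 3. [x^2 = 16] √ both sides: 16 ≥ 0 gives two branches. So sqrt: x = 4 or -4.

Answer: x ∈ {-4, 4}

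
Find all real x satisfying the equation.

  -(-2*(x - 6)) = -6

Step 1. [-(-2*(x - 6)) = -6] flip signs both sides, so neg: -2*(x - 6) = 6.
Step 2. [-2*(x - 6) = 6] -2 out front; divide by -2 ⇒ div: x - 6 = -3.
Step 3. [x - 6 = -3] peel the -6: add 6 from each side, so sub: x = 3.

Answer: x ∈ {3}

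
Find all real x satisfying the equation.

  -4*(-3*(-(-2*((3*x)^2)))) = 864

Step 1. [-4*(-3*(-(-2*((3*x)^2)))) = 864] leading coefficient -4: divide by -4. So div: -3*(-(-2*((3*x)^2))) = -216.
Step 2. [-3*(-(-2*((3*x)^2))) = -216] leading coefficient -3: divide by -3, so div: -(-2*((3*x)^2)) = 72.
Step 3. [-(-2*((3*x)^2)) = 72] leading − — multiply by −1. So neg: -2*((3*x)^2) = -72.
Step 4. [-2*((3*x)^2) = -72] -2 out front; divide by -2. So div: (3*x)^2 = 36.
Step 5. [(3*x)^2 = 36] LHS squared, RHS 36 ≥ 0: apply √ (±). So sqrt: 3*x = 6 or -6.
Step 6. [3*x = 6 or -6] 3 out front; divide by 3 ⇒ div: x = 2 or -2.

Answer: x ∈ {-2, 2}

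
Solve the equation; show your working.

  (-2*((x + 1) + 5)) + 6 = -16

Step 1. [(-2*((x + 1) + 5)) + 6 = -16] common factor -2 (LHS and -16) — divide through, so factor: ((x + 1) + 5) - 3 = 8.
Step 2. [((x + 1) + 5) - 3 = 8] 3 comes off first (add 3), so sub: (x + 1) + 5 = 11.
Step 3. [(x + 1) + 5 = 11] peel the +5: subtract 5 from each side. So sub: x + 1 = 6.
Step 4. [x + 1 = 6] the outer +1 inverts by subtracting 1. So sub: x = 5.

Answer: x ∈ {5}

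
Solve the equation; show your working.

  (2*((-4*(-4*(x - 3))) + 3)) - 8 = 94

Step 1. [(2*((-4*(-4*(x - 3))) + 3)) - 8 = 94] add 8: x sits inside (… - 8) ⇒ sub: 2*((-4*(-4*(x - 3))) + 3) = 102.
Step 2. [2*((-4*(-4*(x - 3))) + 3) = 102] LHS = 2·(…); ÷2 both sides ⇒ div: (-4*(-4*(x - 3))) + 3 = 51.
Step 3. [(-4*(-4*(x - 3))) + 3 = 51] 3 comes off first (subtract 3), so sub: -4*(-4*(x - 3)) = 48.
Step 4. [-4*(-4*(x - 3)) = 48] -4 out front; divide by -4, so div: -4*(x - 3) = -12.
Step 5. [-4*(x - 3) = -12] -4·(inner) — divide through by -4 ⇒ div: x - 3 = 3.
Step 6. [x - 3 = 3] add 3: x sits inside (… - 3). So sub: x = 6.

Answer: x ∈ {6}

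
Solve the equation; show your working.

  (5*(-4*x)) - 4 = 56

Step 1. [(5*(-4*x)) - 4 = 56] add 4: x sits inside (… - 4), so sub: 5*(-4*x) = 60.
Step 2. [5*(-4*x) = 60] 5 out front; divide by 5, so div: -4*x = 12.
Step 3. [-4*x = 12] -4 out front; divide by -4. So div: x = -3.

Answer: x ∈ {-3}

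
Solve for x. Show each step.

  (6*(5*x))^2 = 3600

Step 1. [(6*(5*x))^2 = 3600] 3600 ≥ 0, LHS is (·)² — take ±√ ⇒ sqrt: 6*(5*x) = 60 or -60.
Step 2. [6*(5*x) = 60 or -60] leading coefficient 6: divide by 6. So div: 5*x = 10 or -10.
Step 3. [5*x = 10 or -10] LHS = 5·(…); ÷5 both sides. So div: x = 2 or -2.

Answer: x ∈ {-2, 2}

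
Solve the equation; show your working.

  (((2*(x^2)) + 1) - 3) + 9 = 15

Step 1. [(((2*(x^2)) + 1) - 3) + 9 = 15] subtract 9: x sits inside (… + 9). So sub: ((2*(x^2)) + 1) - 3 = 6.
Step 2. [((2*(x^2)) + 1) - 3 = 6] 3 comes off first (add 3), so sub: (2*(x^2)) + 1 = 9.
Step 3. [(2*(x^2)) + 1 = 9] 1 comes off first (subtract 1) ⇒ sub: 2*(x^2) = 8.
Step 4. [2*(x^2) = 8] LHS = 2·(…); ÷2 both sides ⇒ div: x^2 = 4.
Step 5. [x^2 = 4] √ both sides: 4 ≥ 0 gives two branches ⇒ sqrt: x = 2 or -2.

Answer: x ∈ {-2, 2}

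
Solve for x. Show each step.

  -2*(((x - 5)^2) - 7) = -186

Step 1. [-2*(((x - 5)^2) - 7) = -186] LHS = -2·(…); ÷-2 both sides ⇒ div: ((x - 5)^2) - 7 = 93.
Step 2. [((x - 5)^2) - 7 = 93] -7 is outermost — add 7 both sides. So sub: (x - 5)^2 = 100.
Step 3. [(x - 5)^2 = 100] LHS squared, RHS 100 ≥ 0: apply √ (±). So sqrt: x - 5 = 10 or -10.
Step 4. [x - 5 = 10 or -10] add 5: x sits inside (… - 5). So sub: x = 15 or -5.

Answer: x ∈ {-5, 15}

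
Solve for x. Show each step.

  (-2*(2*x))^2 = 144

Step 1. [(-2*(2*x))^2 = 144] LHS squared, RHS 144 ≥ 0: apply √ (±) ⇒ sqrt: -2*(2*x) = 12 or -12.
Step 2. [-2*(2*x) = 12 or -12] leading coefficient -2: divide by -2. So div: 2*x = -6 or 6.
Step 3. [2*x = -6 or 6] 2·(inner) — divide through by 2, so div: x = -3 or 3.

Answer: x ∈ {-3, 3}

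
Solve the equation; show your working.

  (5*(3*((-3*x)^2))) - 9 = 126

Step 1. [(5*(3*((-3*x)^2))) - 9 = 126] add 9: x sits inside (… - 9). So sub: 5*(3*((-3*x)^2)) = 135.
Step 2. [5*(3*((-3*x)^2)) = 135] 5 out front; divide by 5 ⇒ div: 3*((-3*x)^2) = 27.
Step 3. [3*((-3*x)^2) = 27] leading coefficient 3: divide by 3 ⇒ div: (-3*x)^2 = 9.
Step 4. [(-3*x)^2 = 9] 9 ≥ 0, LHS is (·)² — take ±√. So sqrt: -3*x = 3 or -3.
Step 5. [-3*x = 3 or -3] -3·(inner) — divide through by -3, so div: x = -1 or 1.

Answer: x ∈ {-1, 1}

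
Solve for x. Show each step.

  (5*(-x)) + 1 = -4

Step 1. [(5*(-x)) + 1 = -4] +1 is outermost — subtract 1 both sides, so sub: 5*(-x) = -5.
Step 2. [5*(-x) = -5] LHS = 5·(…); ÷5 both sides ⇒ div: -x = -1.
Step 3. [-x = -1] flip signs both sides. So neg: x = 1.

Answer: x ∈ {1}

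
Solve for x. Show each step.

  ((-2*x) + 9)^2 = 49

Step 1. [((-2*x) + 9)^2 = 49] √ both sides: 49 ≥ 0 gives two branches. So sqrt: (-2*x) + 9 = 7 or -7.
Step 2. [(-2*x) + 9 = 7 or -7] peel the +9: subtract 9 from each side ⇒ sub: -2*x = -2 or -16.
Step 3. [-2*x = -2 or -16] -2·(inner) — divide through by -2 ⇒ div: x = 1 or 8.

Answer: x ∈ {1, 8}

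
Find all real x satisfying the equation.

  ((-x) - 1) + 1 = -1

Step 1. [((-x) - 1) + 1 = -1] +1 is outermost — subtract 1 both sides, so sub: (-x) - 1 = -2.
Step 2. [(-x) - 1 = -2] 1 comes off first (add 1). So sub: -x = -1.
Step 3. [-x = -1] flip signs both sides. So neg: x = 1.

Answer: x ∈ {1}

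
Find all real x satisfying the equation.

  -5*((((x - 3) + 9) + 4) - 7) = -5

Step 1. [-5*((((x - 3) + 9) + 4) - 7) = -5] leading coefficient -5: divide by -5, so div: (((x - 3) + 9) + 4) - 7 = 1.
Step 2. [(((x - 3) + 9) + 4) - 7 = 1] peel the -7: add 7 from each side. So sub: ((x - 3) + 9) + 4 = 8.
Step 3. [((x - 3) + 9) + 4 = 8] peel the +4: subtract 4 from each side ⇒ sub: (x - 3) + 9 = 4.
Step 4. [(x - 3) + 9 = 4] subtract 9: x sits inside (… + 9). So sub: x - 3 = -5.
Step 5. [x - 3 = -5] -3 is outermost — add 3 both sides, so sub: x = -2.

Answer: x ∈ {-2}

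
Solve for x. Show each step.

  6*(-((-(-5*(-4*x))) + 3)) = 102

Step 1. [6*(-((-(-5*(-4*x))) + 3)) = 102] divide by the outer 6. So div: -((-(-5*(-4*x))) + 3) = 17.
Step 2. [-((-(-5*(-4*x))) + 3) = 17] flip signs both sides ⇒ neg: (-(-5*(-4*x))) + 3 = -17.
Step 3. [(-(-5*(-4*x))) + 3 = -17] 3 comes off first (subtract 3) ⇒ sub: -(-5*(-4*x)) = -20.
Step 4. [-(-5*(-4*x)) = -20] LHS negated; negate both sides ⇒ neg: -5*(-4*x) = 20.
Step 5. [-5*(-4*x) = 20] -5 out front; divide by -5 ⇒ div: -4*x = -4.
Step 6. [-4*x = -4] LHS = -4·(…); ÷-4 both sides, so div: x = 1.

Answer: x ∈ {1}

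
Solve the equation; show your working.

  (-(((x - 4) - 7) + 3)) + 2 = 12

Step 1. [(-(((x - 4) - 7) + 3)) + 2 = 12] 2 comes off first (subtract 2). So sub: -(((x - 4) - 7) + 3) = 10.
Step 2. [-(((x - 4) - 7) + 3) = 10] flip signs both sides ⇒ neg: ((x - 4) - 7) + 3 = -10.
Step 3. [((x - 4) - 7) + 3 = -10] subtract 3: x sits inside (… + 3) ⇒ sub: (x - 4) - 7 = -13.
Step 4. [(x - 4) - 7 = -13] -7 is outermost — add 7 both sides. So sub: x - 4 = -6.
Step 5. [x - 4 = -6] -4 is outermost — add 4 both sides. So sub: x = -2.

Answer: x ∈ {-2}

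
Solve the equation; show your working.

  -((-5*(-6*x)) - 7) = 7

Step 1. [-((-5*(-6*x)) - 7) = 7] leading − — multiply by −1, so neg: (-5*(-6*x)) - 7 = -7.
Step 2. [(-5*(-6*x)) - 7 = -7] the outer -7 inverts by adding 7, so sub: -5*(-6*x) = 0.
Step 3. [-5*(-6*x) = 0] -5·(inner) — divide through by -5 ⇒ div: -6*x = 0.
Step 4. [-6*x = 0] divide by the outer -6 ⇒ div: x = 0.

Answer: x ∈ {0}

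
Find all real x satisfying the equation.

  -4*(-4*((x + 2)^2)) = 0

Step 1. [-4*(-4*((x + 2)^2)) = 0] divide by the outer -4. So div: -4*((x + 2)^2) = 0.
Step 2. [-4*((x + 2)^2) = 0] divide by the outer -4, so div: (x + 2)^2 = 0.
Step 3. [(x + 2)^2 = 0] √ both sides: 0 ≥ 0 gives two branches ⇒ sqrt: x + 2 = 0.
Step 4. [x + 2 = 0] 2 comes off first (subtract 2) ⇒ sub: x = -2.

Answer: x ∈ {-2}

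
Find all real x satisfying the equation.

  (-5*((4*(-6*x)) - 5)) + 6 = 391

Step 1. [(-5*((4*(-6*x)) - 5)) + 6 = 391] 6 comes off first (subtract 6) ⇒ sub: -5*((4*(-6*x)) - 5) = 385.
Step 2. [-5*((4*(-6*x)) - 5) = 385] -5 out front; divide by -5. So div: (4*(-6*x)) - 5 = -77.
Step 3. [(4*(-6*x)) - 5 = -77] add 5: x sits inside (… - 5) ⇒ sub: 4*(-6*x) = -72.
Step 4. [4*(-6*x) = -72] 4·(inner) — divide through by 4, so div: -6*x = -18.
Step 5. [-6*x = -18] leading coefficient -6: divide by -6. So div: x = 3.

Answer: x ∈ {3}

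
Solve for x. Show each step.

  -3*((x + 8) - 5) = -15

Step 1. [-3*((x + 8) - 5) = -15] divide by the outer -3 ⇒ div: (x + 8) - 5 = 5.
Step 2. [(x + 8) - 5 = 5] 5 comes off first (add 5) ⇒ sub: x + 8 = 10.
Step 3. [x + 8 = 10] subtract 8: x sits inside (… + 8) ⇒ sub: x = 2.

Answer: x ∈ {2}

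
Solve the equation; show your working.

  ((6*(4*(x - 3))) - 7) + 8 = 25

Step 1. [((6*(4*(x - 3))) - 7) + 8 = 25] peel the +8: subtract 8 from each side. So sub: (6*(4*(x - 3))) - 7 = 17.
Step 2. [(6*(4*(x - 3))) - 7 = 17] peel the -7: add 7 from each side, so sub: 6*(4*(x - 3)) = 24.
Step 3. [6*(4*(x - 3)) = 24] 6·(inner) — divide through by 6, so div: 4*(x - 3) = 4.
Step 4. [4*(x - 3) = 4] LHS = 4·(…); ÷4 both sides, so div: x - 3 = 1.
Step 5. [x - 3 = 1] 3 comes off first (add 3) ⇒ sub: x = 4.

Answer: x ∈ {4}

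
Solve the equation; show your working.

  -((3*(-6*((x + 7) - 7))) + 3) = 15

Step 1. [-((3*(-6*((x + 7) - 7))) + 3) = 15] leading − — multiply by −1, so neg: (3*(-6*((x + 7) - 7))) + 3 = -15.
Step 2. [(3*(-6*((x + 7) - 7))) + 3 = -15] the outer +3 inverts by subtracting 3. So sub: 3*(-6*((x + 7) - 7)) = -18.
Step 3. [3*(-6*((x + 7) - 7)) = -18] 3·(inner) — divide through by 3, so div: -6*((x + 7) - 7) = -6.
Step 4. [-6*((x + 7) - 7) = -6] -6 out front; divide by -6 ⇒ div: (x + 7) - 7 = 1.
Step 5. [(x + 7) - 7 = 1] peel the -7: add 7 from each side, so sub: x + 7 = 8.
Step 6. [x + 7 = 8] +7 is outermost — subtract 7 both sides. So sub: x = 1.

Answer: x ∈ {1}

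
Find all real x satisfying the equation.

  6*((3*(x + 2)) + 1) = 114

Step 1. [6*((3*(x + 2)) + 1) = 114] 6 out front; divide by 6. So div: (3*(x + 2)) + 1 = 19.
Step 2. [(3*(x + 2)) + 1 = 19] 1 comes off first (subtract 1), so sub: 3*(x + 2) = 18.
Step 3. [3*(x + 2) = 18] 3 out front; divide by 3. So div: x + 2 = 6.
Step 4. [x + 2 = 6] 2 comes off first (subtract 2), so sub: x = 4.

Answer: x ∈ {4}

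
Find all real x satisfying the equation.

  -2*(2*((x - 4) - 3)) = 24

Step 1. [-2*(2*((x - 4) - 3)) = 24] LHS = -2·(…); ÷-2 both sides. So div: 2*((x - 4) - 3) = -12.
Step 2. [2*((x - 4) - 3) = -12] leading coefficient 2: divide by 2, so div: (x - 4) - 3 = -6.
Step 3. [(x - 4) - 3 = -6] peel the -3: add 3 from each side. So sub: x - 4 = -3.
Step 4. [x - 4 = -3] add 4: x sits inside (… - 4) ⇒ sub: x = 1.

Answer: x ∈ {1}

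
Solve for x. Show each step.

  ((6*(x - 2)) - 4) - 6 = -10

Step 1. [((6*(x - 2)) - 4) - 6 = -10] 6 comes off first (add 6) ⇒ sub: (6*(x - 2)) - 4 = -4.
Step 2. [(6*(x - 2)) - 4 = -4] peel the -4: add 4 from each side. So sub: 6*(x - 2) = 0.
Step 3. [6*(x - 2) = 0] 6·(inner) — divide through by 6 ⇒ div: x - 2 = 0.
Step 4. [x - 2 = 0] 2 comes off first (add 2) ⇒ sub: x = 2.

Answer: x ∈ {2}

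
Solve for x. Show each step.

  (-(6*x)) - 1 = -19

Step 1. [(-(6*x)) - 1 = -19] peel the -1: add 1 from each side, so sub: -(6*x) = -18.
Step 2. [-(6*x) = -18] leading − — multiply by −1 ⇒ neg: 6*x = 18.
Step 3. [6*x = 18] 6 out front; divide by 6. So div: x = 3.

Answer: x ∈ {3}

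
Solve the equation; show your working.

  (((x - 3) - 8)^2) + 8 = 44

Step 1. [(((x - 3) - 8)^2) + 8 = 44] 8 comes off first (subtract 8), so sub: ((x - 3) - 8)^2 = 36.
Step 2. [((x - 3) - 8)^2 = 36] √ both sides: 36 ≥ 0 gives two branches. So sqrt: (x - 3) - 8 = 6 or -6.
Step 3. [(x - 3) - 8 = 6 or -6] 8 comes off first (add 8). So sub: x - 3 = 14 or 2.
Step 4. [x - 3 = 14 or 2] -3 is outermost — add 3 both sides ⇒ sub: x = 17 or 5.

Answer: x ∈ {5, 17}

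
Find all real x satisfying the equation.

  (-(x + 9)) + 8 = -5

Step 1. [(-(x + 9)) + 8 = -5] +8 is outermost — subtract 8 both sides, so sub: -(x + 9) = -13.
Step 2. [-(x + 9) = -13] LHS negated; negate both sides, so neg: x + 9 = 13.
Step 3. [x + 9 = 13] peel the +9: subtract 9 from each side ⇒ sub: x = 4.

Answer: x ∈ {4}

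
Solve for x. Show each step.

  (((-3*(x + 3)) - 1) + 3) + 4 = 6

Step 1. [(((-3*(x + 3)) - 1) + 3) + 4 = 6] peel the +4: subtract 4 from each side, so sub: ((-3*(x + 3)) - 1) + 3 = 2.
Step 2. [((-3*(x + 3)) - 1) + 3 = 2] +3 is outermost — subtract 3 both sides. So sub: (-3*(x + 3)) - 1 = -1.
Step 3. [(-3*(x + 3)) - 1 = -1] the outer -1 inverts by adding 1 ⇒ sub: -3*(x + 3) = 0.
Step 4. [-3*(x + 3) = 0] divide by the outer -3. So div: x + 3 = 0.
Step 5. [x + 3 = 0] subtract 3: x sits inside (… + 3). So sub: x = -3.

Answer: x ∈ {-3}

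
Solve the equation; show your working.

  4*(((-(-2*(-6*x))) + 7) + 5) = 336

Step 1. [4*(((-(-2*(-6*x))) + 7) + 5) = 336] 4 out front; divide by 4, so div: ((-(-2*(-6*x))) + 7) + 5 = 84.
Step 2. [((-(-2*(-6*x))) + 7) + 5 = 84] +5 is outermost — subtract 5 both sides ⇒ sub: (-(-2*(-6*x))) + 7 = 79.
Step 3. [(-(-2*(-6*x))) + 7 = 79] +7 is outermost — subtract 7 both sides. So sub: -(-2*(-6*x)) = 72.
Step 4. [-(-2*(-6*x)) = 72] flip signs both sides ⇒ neg: -2*(-6*x) = -72.
Step 5. [-2*(-6*x) = -72] divide by the outer -2. So div: -6*x = 36.
Step 6. [-6*x = 36] -6·(inner) — divide through by -6, so div: x = -6.

Answer: x ∈ {-6}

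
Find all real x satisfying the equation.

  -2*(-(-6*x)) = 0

Step 1. [-2*(-(-6*x)) = 0] LHS = -2·(…); ÷-2 both sides, so div: -(-6*x) = 0.
Step 2. [-(-6*x) = 0] leading − — multiply by −1 ⇒ neg: -6*x = 0.
Step 3. [-6*x = 0] divide by the outer -6. So div: x = 0.

Answer: x ∈ {0}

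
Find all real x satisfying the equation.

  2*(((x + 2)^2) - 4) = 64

Step 1. [2*(((x + 2)^2) - 4) = 64] 2 out front; divide by 2. So div: ((x + 2)^2) - 4 = 32.
Step 2. [((x + 2)^2) - 4 = 32] add 4: x sits inside (… - 4) ⇒ sub: (x + 2)^2 = 36.
Step 3. [(x + 2)^2 = 36] √ both sides: 36 ≥ 0 gives two branches. So sqrt: x + 2 = 6 or -6.
Step 4. [x + 2 = 6 or -6] the outer +2 inverts by subtracting 2. So sub: x = 4 or -8.

Answer: x ∈ {-8, 4}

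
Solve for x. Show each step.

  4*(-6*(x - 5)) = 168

Step 1. [4*(-6*(x - 5)) = 168] 4·(inner) — divide through by 4, so div: -6*(x - 5) = 42.
Step 2. [-6*(x - 5) = 42] divide by the outer -6, so div: x - 5 = -7.
Step 3. [x - 5 = -7] -5 is outermost — add 5 both sides, so sub: x = -2.

Answer: x ∈ {-2}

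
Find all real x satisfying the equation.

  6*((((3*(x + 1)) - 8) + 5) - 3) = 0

Step 1. [6*((((3*(x + 1)) - 8) + 5) - 3) = 0] 6 out front; divide by 6. So div: (((3*(x + 1)) - 8) + 5) - 3 = 0.
Step 2. [(((3*(x + 1)) - 8) + 5) - 3 = 0] the outer -3 inverts by adding 3, so sub: ((3*(x + 1)) - 8) + 5 = 3.
Step 3. [((3*(x + 1)) - 8) + 5 = 3] the outer +5 inverts by subtracting 5. So sub: (3*(x + 1)) - 8 = -2.
Step 4. [(3*(x + 1)) - 8 = -2] add 8: x sits inside (… - 8). So sub: 3*(x + 1) = 6.
Step 5. [3*(x + 1) = 6] divide by the outer 3 ⇒ div: x + 1 = 2.
Step 6. [x + 1 = 2] subtract 1: x sits inside (… + 1), so sub: x = 1.

Answer: x ∈ {1}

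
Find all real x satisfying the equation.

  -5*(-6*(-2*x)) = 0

Step 1. [-5*(-6*(-2*x)) = 0] -5 out front; divide by -5, so div: -6*(-2*x) = 0.
Step 2. [-6*(-2*x) = 0] leading coefficient -6: divide by -6 ⇒ div: -2*x = 0.
Step 3. [-2*x = 0] -2 out front; divide by -2 ⇒ div: x = 0.

Answer: x ∈ {0}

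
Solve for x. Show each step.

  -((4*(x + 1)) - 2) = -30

Step 1. [-((4*(x + 1)) - 2) = -30] flip signs both sides. So neg: (4*(x + 1)) - 2 = 30.
Step 2. [(4*(x + 1)) - 2 = 30] peel the -2: add 2 from each side ⇒ sub: 4*(x + 1) = 32.
Step 3. [4*(x + 1) = 32] 4·(inner) — divide through by 4. So div: x + 1 = 8.
Step 4. [x + 1 = 8] 1 comes off first (subtract 1). So sub: x = 7.

Answer: x ∈ {7}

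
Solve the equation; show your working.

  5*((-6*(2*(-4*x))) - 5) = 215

Step 1. [5*((-6*(2*(-4*x))) - 5) = 215] 5 out front; divide by 5. So div: (-6*(2*(-4*x))) - 5 = 43.
Step 2. [(-6*(2*(-4*x))) - 5 = 43] add 5: x sits inside (… - 5) ⇒ sub: -6*(2*(-4*x)) = 48.
Step 3. [-6*(2*(-4*x)) = 48] -6 out front; divide by -6, so div: 2*(-4*x) = -8.
Step 4. [2*(-4*x) = -8] LHS = 2·(…); ÷2 both sides, so div: -4*x = -4.
Step 5. [-4*x = -4] LHS = -4·(…); ÷-4 both sides. So div: x = 1.

Answer: x ∈ {1}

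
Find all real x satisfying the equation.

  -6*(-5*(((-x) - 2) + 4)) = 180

Step 1. [-6*(-5*(((-x) - 2) + 4)) = 180] -6·(inner) — divide through by -6. So div: -5*(((-x) - 2) + 4) = -30.
Step 2. [-5*(((-x) - 2) + 4) = -30] LHS = -5·(…); ÷-5 both sides, so div: ((-x) - 2) + 4 = 6.
Step 3. [((-x) - 2) + 4 = 6] subtract 4: x sits inside (… + 4) ⇒ sub: (-x) - 2 = 2.
Step 4. [(-x) - 2 = 2] the outer -2 inverts by adding 2, so sub: -x = 4.
Step 5. [-x = 4] leading − — multiply by −1. So neg: x = -4.

Answer: x ∈ {-4}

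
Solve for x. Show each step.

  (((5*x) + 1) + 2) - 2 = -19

Step 1. [(((5*x) + 1) + 2) - 2 = -19] peel the -2: add 2 from each side, so sub: ((5*x) + 1) + 2 = -17.
Step 2. [((5*x) + 1) + 2 = -17] the outer +2 inverts by subtracting 2, so sub: (5*x) + 1 = -19.
Step 3. [(5*x) + 1 = -19] 1 comes off first (subtract 1), so sub: 5*x = -20.
Step 4. [5*x = -20] divide by the outer 5 ⇒ div: x = -4.

Answer: x ∈ {-4}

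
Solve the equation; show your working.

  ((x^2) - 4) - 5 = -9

Step 1. [((x^2) - 4) - 5 = -9] add 5: x sits inside (… - 5). So sub: (x^2) - 4 = -4.
Step 2. [(x^2) - 4 = -4] 4 comes off first (add 4). So sub: x^2 = 0.
Step 3. [x^2 = 0] LHS squared, RHS 0 ≥ 0: apply √ (±). So sqrt: x = 0.

Answer: x ∈ {0}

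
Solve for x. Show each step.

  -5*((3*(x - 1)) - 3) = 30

Step 1. [-5*((3*(x - 1)) - 3) = 30] divide by the outer -5, so div: (3*(x - 1)) - 3 = -6.
Step 2. [(3*(x - 1)) - 3 = -6] 3 comes off first (add 3), so sub: 3*(x - 1) = -3.
Step 3. [3*(x - 1) = -3] leading coefficient 3: divide by 3, so div: x - 1 = -1.
Step 4. [x - 1 = -1] the outer -1 inverts by adding 1 ⇒ sub: x = 0.

Answer: x ∈ {0}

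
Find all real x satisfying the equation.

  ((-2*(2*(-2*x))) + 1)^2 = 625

Step 1. [((-2*(2*(-2*x))) + 1)^2 = 625] 625 ≥ 0, LHS is (·)² — take ±√. So sqrt: (-2*(2*(-2*x))) + 1 = 25 or -25.
Step 2. [(-2*(2*(-2*x))) + 1 = 25 or -25] +1 is outermost — subtract 1 both sides ⇒ sub: -2*(2*(-2*x)) = 24 or -26.
Step 3. [-2*(2*(-2*x)) = 24 or -26] -2·(inner) — divide through by -2 ⇒ div: 2*(-2*x) = -12 or 13.
Step 4. [2*(-2*x) = -12 or 13] 2·(inner) — divide through by 2 ⇒ div: -2*x = -6 or 13/2.
Step 5. [-2*x = -6 or 13/2] divide by the outer -2. So div: x = 3 or -13/4.

Answer: x ∈ {-13/4, 3}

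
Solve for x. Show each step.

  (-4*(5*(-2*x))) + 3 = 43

Step 1. [(-4*(5*(-2*x))) + 3 = 43] the outer +3 inverts by subtracting 3. So sub: -4*(5*(-2*x)) = 40.
Step 2. [-4*(5*(-2*x)) = 40] -4 out front; divide by -4, so div: 5*(-2*x) = -10.
Step 3. [5*(-2*x) = -10] 5·(inner) — divide through by 5, so div: -2*x = -2.
Step 4. [-2*x = -2] divide by the outer -2. So div: x = 1.

Answer: x ∈ {1}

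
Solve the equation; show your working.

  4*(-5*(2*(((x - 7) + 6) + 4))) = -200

Step 1. [4*(-5*(2*(((x - 7) + 6) + 4))) = -200] LHS = 4·(…); ÷4 both sides, so div: -5*(2*(((x - 7) + 6) + 4)) = -50.
Step 2. [-5*(2*(((x - 7) + 6) + 4)) = -50] divide by the outer -5. So div: 2*(((x - 7) + 6) + 4) = 10.
Step 3. [2*(((x - 7) + 6) + 4) = 10] LHS = 2·(…); ÷2 both sides, so div: ((x - 7) + 6) + 4 = 5.
Step 4. [((x - 7) + 6) + 4 = 5] peel the +4: subtract 4 from each side ⇒ sub: (x - 7) + 6 = 1.
Step 5. [(x - 7) + 6 = 1] subtract 6: x sits inside (… + 6). So sub: x - 7 = -5.
Step 6. [x - 7 = -5] add 7: x sits inside (… - 7), so sub: x = 2.

Answer: x ∈ {2}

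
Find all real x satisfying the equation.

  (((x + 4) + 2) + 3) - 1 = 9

Step 1. [(((x + 4) + 2) + 3) - 1 = 9] the outer -1 inverts by adding 1. So sub: ((x + 4) + 2) + 3 = 10.
Step 2. [((x + 4) + 2) + 3 = 10] the outer +3 inverts by subtracting 3, so sub: (x + 4) + 2 = 7.
Step 3. [(x + 4) + 2 = 7] subtract 2: x sits inside (… + 2). So sub: x + 4 = 5.
Step 4. [x + 4 = 5] the outer +4 inverts by subtracting 4, so sub: x = 1.

Answer: x ∈ {1}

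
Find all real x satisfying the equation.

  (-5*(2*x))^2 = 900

Step 1. [(-5*(2*x))^2 = 900] √ both sides: 900 ≥ 0 gives two branches, so sqrt: -5*(2*x) = 30 or -30.
Step 2. [-5*(2*x) = 30 or -30] LHS = -5·(…); ÷-5 both sides ⇒ div: 2*x = -6 or 6.
Step 3. [2*x = -6 or 6] 2·(inner) — divide through by 2, so div: x = -3 or 3.

Answer: x ∈ {-3, 3}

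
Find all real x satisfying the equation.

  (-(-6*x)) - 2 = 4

Step 1. [(-(-6*x)) - 2 = 4] 2 comes off first (add 2) ⇒ sub: -(-6*x) = 6.
Step 2. [-(-6*x) = 6] flip signs both sides. So neg: -6*x = -6.
Step 3. [-6*x = -6] leading coefficient -6: divide by -6, so div: x = 1.

Answer: x ∈ {1}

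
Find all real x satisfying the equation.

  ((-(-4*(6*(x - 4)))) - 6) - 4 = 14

Step 1. [((-(-4*(6*(x - 4)))) - 6) - 4 = 14] -4 is outermost — add 4 both sides, so sub: (-(-4*(6*(x - 4)))) - 6 = 18.
Step 2. [(-(-4*(6*(x - 4)))) - 6 = 18] -6 is outermost — add 6 both sides. So sub: -(-4*(6*(x - 4))) = 24.
Step 3. [-(-4*(6*(x - 4))) = 24] LHS negated; negate both sides. So neg: -4*(6*(x - 4)) = -24.
Step 4. [-4*(6*(x - 4)) = -24] -4 out front; divide by -4 ⇒ div: 6*(x - 4) = 6.
Step 5. [6*(x - 4) = 6] leading coefficient 6: divide by 6. So div: x - 4 = 1.
Step 6. [x - 4 = 1] -4 is outermost — add 4 both sides, so sub: x = 5.

Answer: x ∈ {5}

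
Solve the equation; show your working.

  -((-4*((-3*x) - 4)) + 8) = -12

Step 1. [-((-4*((-3*x) - 4)) + 8) = -12] LHS negated; negate both sides, so neg: (-4*((-3*x) - 4)) + 8 = 12.
Step 2. [(-4*((-3*x) - 4)) + 8 = 12] subtract 8: x sits inside (… + 8). So sub: -4*((-3*x) - 4) = 4.
Step 3. [-4*((-3*x) - 4) = 4] -4 out front; divide by -4. So div: (-3*x) - 4 = -1.
Step 4. [(-3*x) - 4 = -1] peel the -4: add 4 from each side, so sub: -3*x = 3.
Step 5. [-3*x = 3] -3 out front; divide by -3. So div: x = -1.

Answer: x ∈ {-1}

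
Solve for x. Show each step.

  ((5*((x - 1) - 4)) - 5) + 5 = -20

Step 1. [((5*((x - 1) - 4)) - 5) + 5 = -20] +5 is outermost — subtract 5 both sides, so sub: (5*((x - 1) - 4)) - 5 = -25.
Step 2. [(5*((x - 1) - 4)) - 5 = -25] common factor 5 (LHS and -25) — divide through, so factor: ((x - 1) - 4) - 1 = -5.
Step 3. [((x - 1) - 4) - 1 = -5] 1 comes off first (add 1), so sub: (x - 1) - 4 = -4.
Step 4. [(x - 1) - 4 = -4] 4 comes off first (add 4), so sub: x - 1 = 0.
Step 5. [x - 1 = 0] the outer -1 inverts by adding 1 ⇒ sub: x = 1.

Answer: x ∈ {1}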